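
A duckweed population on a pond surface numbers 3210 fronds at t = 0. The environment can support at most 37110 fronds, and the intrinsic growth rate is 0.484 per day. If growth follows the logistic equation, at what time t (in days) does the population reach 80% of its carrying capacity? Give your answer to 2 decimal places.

A = (K − N₀)/N₀ = (37110 − 3210)/3210 = 10.561.
Solve 37110/(1 + 10.561·e^(−0.484t)) = 29688: 1 + 10.561·e^(−0.484t) = 1.25, so e^(−0.484t) = 0.0236726.
−0.484·t = ln(0.0236726) = -3.7434, so t = 3.7434/0.484 = 7.7344.

7.73 days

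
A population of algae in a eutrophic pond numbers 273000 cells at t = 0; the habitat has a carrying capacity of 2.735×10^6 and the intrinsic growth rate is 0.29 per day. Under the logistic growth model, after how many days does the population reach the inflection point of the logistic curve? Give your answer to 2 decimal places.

Logistic growth is fastest at N = K/2 = 1.3675×10^6.
A = (K − N₀)/N₀ = 9.0183. Set K/(1 + A·e^(−rt)) = K/2 → A·e^(−rt) = 1.
e^(−0.29t) = 1/9.0183 = 0.110885, so t = ln(9.0183)/0.29 = 2.1993/0.29 = 7.5836.

7.58 days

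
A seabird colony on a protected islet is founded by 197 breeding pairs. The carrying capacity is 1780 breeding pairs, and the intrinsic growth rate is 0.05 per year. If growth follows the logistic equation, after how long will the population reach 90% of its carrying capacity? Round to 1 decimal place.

A = (K − N₀)/N₀ = (1780 − 197)/197 = 8.0355.
Solve 1780/(1 + 8.0355·e^(−0.05t)) = 1602: 1 + 8.0355·e^(−0.05t) = 1.1111, so e^(−0.05t) = 0.0138275.
−0.05·t = ln(0.0138275) = -4.2811, so t = 4.2811/0.05 = 85.622.

85.6 years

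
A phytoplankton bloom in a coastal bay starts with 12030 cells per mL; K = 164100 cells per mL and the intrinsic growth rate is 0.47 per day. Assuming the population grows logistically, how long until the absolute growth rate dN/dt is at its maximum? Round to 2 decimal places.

5.40 days

Logistic growth is fastest at N = K/2 = 82050.
A = (K − N₀)/N₀ = 12.641. Set K/(1 + A·e^(−rt)) = K/2 → A·e^(−rt) = 1.
e^(−0.47t) = 1/12.641 = 0.0791083, so t = ln(12.641)/0.47 = 2.5369/0.47 = 5.3977.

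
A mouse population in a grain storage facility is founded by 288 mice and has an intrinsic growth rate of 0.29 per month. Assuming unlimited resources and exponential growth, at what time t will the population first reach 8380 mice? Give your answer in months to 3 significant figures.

Set N₀·e^(rt) = 8380: e^(0.29·t) = 8380/288 = 29.097.
0.29·t = ln(29.097) = 3.3706, so t = 3.3706/0.29 = 11.623.

11.6 months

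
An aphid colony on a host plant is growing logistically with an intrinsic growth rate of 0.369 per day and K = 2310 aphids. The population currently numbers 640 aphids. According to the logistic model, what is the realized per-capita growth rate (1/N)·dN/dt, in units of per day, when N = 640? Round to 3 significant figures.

(1/N)·dN/dt = r(1 − N/K) = 0.369 × (1 − 640/2310).
= 0.369 × 0.72294 = 0.26677.

0.267 per day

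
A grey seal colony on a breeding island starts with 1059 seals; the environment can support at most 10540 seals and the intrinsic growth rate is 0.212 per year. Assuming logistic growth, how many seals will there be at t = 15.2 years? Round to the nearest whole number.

7768 seals

A = (K − N₀)/N₀ = (10540 − 1059)/1059 = 8.9528.
N(t) = K/(1 + A·e^(−rt)) = 10540/(1 + 8.9528×e^(−0.212×15.2)).
e^(−3.222) = 0.039859; denominator = 1 + 8.9528×0.039859 = 1.3569.
N = 10540/1.3569 = 7767.98.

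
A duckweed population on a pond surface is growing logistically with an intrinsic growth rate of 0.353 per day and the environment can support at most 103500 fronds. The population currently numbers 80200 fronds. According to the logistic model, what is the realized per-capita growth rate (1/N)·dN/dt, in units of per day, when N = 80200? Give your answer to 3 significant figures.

0.0795 per day

(1/N)·dN/dt = r(1 − N/K) = 0.353 × (1 − 80200/103500).
= 0.353 × 0.22512 = 0.079468.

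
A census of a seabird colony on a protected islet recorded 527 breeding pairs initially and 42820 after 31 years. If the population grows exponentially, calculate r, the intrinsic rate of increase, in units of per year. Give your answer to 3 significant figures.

0.142 per year

From N(t) = N₀·e^(rt): e^(r·31) = 42820/527 = 81.252.
r·31 = ln(81.252) = 4.3976, so r = 4.3976/31 = 0.14186.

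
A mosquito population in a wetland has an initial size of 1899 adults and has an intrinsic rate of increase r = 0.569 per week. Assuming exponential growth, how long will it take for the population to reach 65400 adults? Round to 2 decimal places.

6.22 weeks

Set N₀·e^(rt) = 65400: e^(0.569·t) = 65400/1899 = 34.439.
0.569·t = ln(34.439) = 3.5392, so t = 3.5392/0.569 = 6.22.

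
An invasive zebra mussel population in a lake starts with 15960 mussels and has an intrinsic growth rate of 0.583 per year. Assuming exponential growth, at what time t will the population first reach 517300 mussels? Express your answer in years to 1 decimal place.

6.0 years

Set N₀·e^(rt) = 517300: e^(0.583·t) = 517300/15960 = 32.412.
0.583·t = ln(32.412) = 3.4785, so t = 3.4785/0.583 = 5.9666.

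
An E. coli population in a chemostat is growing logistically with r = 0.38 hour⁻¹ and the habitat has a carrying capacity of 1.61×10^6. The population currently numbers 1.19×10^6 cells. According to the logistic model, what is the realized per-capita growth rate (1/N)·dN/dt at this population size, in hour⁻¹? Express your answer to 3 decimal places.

0.099 per hour

(1/N)·dN/dt = r(1 − N/K) = 0.38 × (1 − 1.19×10^6/1.61×10^6).
= 0.38 × 0.26087 = 0.09913.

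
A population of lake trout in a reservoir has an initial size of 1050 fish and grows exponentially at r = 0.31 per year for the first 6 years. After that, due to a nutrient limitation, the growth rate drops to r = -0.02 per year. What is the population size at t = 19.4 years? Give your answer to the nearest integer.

Phase 1: N(6) = 1050·e^(0.31×6) = 1050·e^1.86 = 6744.92.
Phase 2 runs for 19.4 − 6 = 13.4 years at r = -0.02.
N(19.4) = 6744.92·e^(-0.02×13.4) = 6744.92·e^-0.268 = 5159.24.

5159 fish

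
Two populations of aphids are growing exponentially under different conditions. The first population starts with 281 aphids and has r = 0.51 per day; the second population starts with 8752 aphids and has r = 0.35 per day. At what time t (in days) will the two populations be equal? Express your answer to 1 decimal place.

Set 281·e^(0.51t) = 8752·e^(0.35t).
e^((0.51 − 0.35)t) = 8752/281 → e^(0.16·t) = 31.146.
0.16·t = ln(31.146) = 3.4387, so t = 3.4387/0.16 = 21.492.

21.5 days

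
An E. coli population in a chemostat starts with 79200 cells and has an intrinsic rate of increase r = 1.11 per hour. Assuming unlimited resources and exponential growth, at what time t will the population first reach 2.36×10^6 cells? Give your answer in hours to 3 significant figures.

Set N₀·e^(rt) = 2.36×10^6: e^(1.11·t) = 2.36×10^6/79200 = 29.798.
1.11·t = ln(29.798) = 3.3944, so t = 3.3944/1.11 = 3.0581.

3.06 hours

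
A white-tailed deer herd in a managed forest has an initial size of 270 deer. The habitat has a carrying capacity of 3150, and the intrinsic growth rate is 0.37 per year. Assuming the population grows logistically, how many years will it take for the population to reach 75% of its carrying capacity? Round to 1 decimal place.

9.4 years

A = (K − N₀)/N₀ = (3150 − 270)/270 = 10.667.
Solve 3150/(1 + 10.667·e^(−0.37t)) = 2362.5: 1 + 10.667·e^(−0.37t) = 1.3333, so e^(−0.37t) = 0.03125.
−0.37·t = ln(0.03125) = -3.4657, so t = 3.4657/0.37 = 9.3669.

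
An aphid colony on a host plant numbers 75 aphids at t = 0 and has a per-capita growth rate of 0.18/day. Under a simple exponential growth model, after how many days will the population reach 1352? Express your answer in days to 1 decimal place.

Set N₀·e^(rt) = 1352: e^(0.18·t) = 1352/75 = 18.027.
0.18·t = ln(18.027) = 2.8919, so t = 2.8919/0.18 = 16.066.

16.1 days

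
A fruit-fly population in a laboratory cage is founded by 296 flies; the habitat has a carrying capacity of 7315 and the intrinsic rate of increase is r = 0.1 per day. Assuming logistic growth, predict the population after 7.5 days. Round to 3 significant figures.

A = (K − N₀)/N₀ = (7315 − 296)/296 = 23.713.
N(t) = K/(1 + A·e^(−rt)) = 7315/(1 + 23.713×e^(−0.1×7.5)).
e^(−0.75) = 0.47237; denominator = 1 + 23.713×0.47237 = 12.201.
N = 7315/12.201 = 599.534.

600 flies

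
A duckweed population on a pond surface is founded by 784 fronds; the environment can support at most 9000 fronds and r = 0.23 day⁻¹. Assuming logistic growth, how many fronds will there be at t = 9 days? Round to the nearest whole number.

3875 fronds

A = (K − N₀)/N₀ = (9000 − 784)/784 = 10.48.
N(t) = K/(1 + A·e^(−rt)) = 9000/(1 + 10.48×e^(−0.23×9)).
e^(−2.07) = 0.12619; denominator = 1 + 10.48×0.12619 = 2.3224.
N = 9000/2.3224 = 3875.34.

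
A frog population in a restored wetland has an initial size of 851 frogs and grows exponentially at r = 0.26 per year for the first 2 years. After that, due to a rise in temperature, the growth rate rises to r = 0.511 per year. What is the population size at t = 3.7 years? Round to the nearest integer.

Phase 1: N(2) = 851·e^(0.26×2) = 851·e^0.52 = 1431.41.
Phase 2 runs for 3.7 − 2 = 1.7 years at r = 0.511.
N(3.7) = 1431.41·e^(0.511×1.7) = 1431.41·e^0.8687 = 3412.2.

3412 frogs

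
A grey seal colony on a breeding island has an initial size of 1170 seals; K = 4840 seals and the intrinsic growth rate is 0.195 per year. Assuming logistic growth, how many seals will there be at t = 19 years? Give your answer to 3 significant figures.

4490 seals

A = (K − N₀)/N₀ = (4840 − 1170)/1170 = 3.1368.
N(t) = K/(1 + A·e^(−rt)) = 4840/(1 + 3.1368×e^(−0.195×19)).
e^(−3.705) = 0.0246; denominator = 1 + 3.1368×0.0246 = 1.0772.
N = 4840/1.0772 = 4493.28.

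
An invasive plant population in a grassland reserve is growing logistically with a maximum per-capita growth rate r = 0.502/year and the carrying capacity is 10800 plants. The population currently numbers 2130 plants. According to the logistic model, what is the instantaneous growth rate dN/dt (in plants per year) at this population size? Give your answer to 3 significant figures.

858 plants per year

dN/dt = rN(1 − N/K) = 0.502 × 2130 × (1 − 2130/10800).
1 − 2130/10800 = 0.80278; dN/dt = 0.502 × 2130 × 0.80278 = 858.38.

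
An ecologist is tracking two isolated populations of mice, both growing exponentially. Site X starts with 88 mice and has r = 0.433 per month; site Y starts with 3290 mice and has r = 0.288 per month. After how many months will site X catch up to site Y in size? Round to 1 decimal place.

25.0 months

Set 88·e^(0.433t) = 3290·e^(0.288t).
e^((0.433 − 0.288)t) = 3290/88 → e^(0.145·t) = 37.386.
0.145·t = ln(37.386) = 3.6213, so t = 3.6213/0.145 = 24.975.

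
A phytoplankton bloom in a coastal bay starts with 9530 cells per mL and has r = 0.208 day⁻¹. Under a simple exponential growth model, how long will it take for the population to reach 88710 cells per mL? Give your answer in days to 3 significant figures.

Set N₀·e^(rt) = 88710: e^(0.208·t) = 88710/9530 = 9.3085.
0.208·t = ln(9.3085) = 2.2309, so t = 2.2309/0.208 = 10.726.

10.7 days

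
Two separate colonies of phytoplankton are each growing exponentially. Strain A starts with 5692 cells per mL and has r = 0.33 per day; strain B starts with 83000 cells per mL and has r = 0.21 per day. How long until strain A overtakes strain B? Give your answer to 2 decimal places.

Set 5692·e^(0.33t) = 83000·e^(0.21t).
e^((0.33 − 0.21)t) = 83000/5692 → e^(0.12·t) = 14.582.
0.12·t = ln(14.582) = 2.6798, so t = 2.6798/0.12 = 22.331.

22.33 days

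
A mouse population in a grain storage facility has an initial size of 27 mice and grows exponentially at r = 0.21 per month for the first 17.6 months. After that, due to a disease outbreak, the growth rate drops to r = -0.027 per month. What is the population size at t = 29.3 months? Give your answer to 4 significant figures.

793.1 mice

Phase 1: N(17.6) = 27·e^(0.21×17.6) = 27·e^3.696 = 1087.72.
Phase 2 runs for 29.3 − 17.6 = 11.7 months at r = -0.027.
N(29.3) = 1087.72·e^(-0.027×11.7) = 1087.72·e^-0.3159 = 793.09.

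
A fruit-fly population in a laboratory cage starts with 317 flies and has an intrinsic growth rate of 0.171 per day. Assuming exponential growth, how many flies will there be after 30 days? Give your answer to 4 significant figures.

53580 flies

N(t) = N₀·e^(rt) = 317 × e^(0.171×30) = 317 × e^5.13.
e^5.13 ≈ 169.02, so N ≈ 317 × 169.02 = 53578.4.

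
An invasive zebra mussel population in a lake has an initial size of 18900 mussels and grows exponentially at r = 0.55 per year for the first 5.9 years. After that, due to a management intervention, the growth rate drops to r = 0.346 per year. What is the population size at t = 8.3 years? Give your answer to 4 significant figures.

1113000 mussels

Phase 1: N(5.9) = 18900·e^(0.55×5.9) = 18900·e^3.245 = 485006.
Phase 2 runs for 8.3 − 5.9 = 2.4 years at r = 0.346.
N(8.3) = 485006·e^(0.346×2.4) = 485006·e^0.8304 = 1.112719×10^6.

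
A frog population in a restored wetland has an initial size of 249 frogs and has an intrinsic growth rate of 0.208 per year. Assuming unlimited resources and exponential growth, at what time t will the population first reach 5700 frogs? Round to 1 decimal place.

15.1 years

Set N₀·e^(rt) = 5700: e^(0.208·t) = 5700/249 = 22.892.
0.208·t = ln(22.892) = 3.1308, so t = 3.1308/0.208 = 15.052.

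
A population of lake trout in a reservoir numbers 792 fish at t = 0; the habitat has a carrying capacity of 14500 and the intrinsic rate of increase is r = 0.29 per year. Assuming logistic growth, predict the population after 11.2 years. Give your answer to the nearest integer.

A = (K − N₀)/N₀ = (14500 − 792)/792 = 17.308.
N(t) = K/(1 + A·e^(−rt)) = 14500/(1 + 17.308×e^(−0.29×11.2)).
e^(−3.248) = 0.038852; denominator = 1 + 17.308×0.038852 = 1.6725.
N = 14500/1.6725 = 8669.91.

8670 fish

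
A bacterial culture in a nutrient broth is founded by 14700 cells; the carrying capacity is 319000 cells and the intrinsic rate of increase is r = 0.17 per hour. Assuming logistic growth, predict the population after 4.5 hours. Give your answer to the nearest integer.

30002 cells

A = (K − N₀)/N₀ = (319000 − 14700)/14700 = 20.701.
N(t) = K/(1 + A·e^(−rt)) = 319000/(1 + 20.701×e^(−0.17×4.5)).
e^(−0.765) = 0.46533; denominator = 1 + 20.701×0.46533 = 10.633.
N = 319000/10.633 = 30001.7.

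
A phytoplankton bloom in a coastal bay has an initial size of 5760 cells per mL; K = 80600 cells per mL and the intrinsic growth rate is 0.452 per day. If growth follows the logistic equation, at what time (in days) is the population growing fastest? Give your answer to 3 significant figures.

Logistic growth is fastest at N = K/2 = 40300.
A = (K − N₀)/N₀ = 12.993. Set K/(1 + A·e^(−rt)) = K/2 → A·e^(−rt) = 1.
e^(−0.452t) = 1/12.993 = 0.0769642, so t = ln(12.993)/0.452 = 2.5644/0.452 = 5.6735.

5.67 days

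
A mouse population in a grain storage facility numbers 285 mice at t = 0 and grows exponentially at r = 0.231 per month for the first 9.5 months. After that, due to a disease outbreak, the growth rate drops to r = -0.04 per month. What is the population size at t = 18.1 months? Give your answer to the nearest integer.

Phase 1: N(9.5) = 285·e^(0.231×9.5) = 285·e^2.195 = 2558.02.
Phase 2 runs for 18.1 − 9.5 = 8.6 months at r = -0.04.
N(18.1) = 2558.02·e^(-0.04×8.6) = 2558.02·e^-0.344 = 1813.46.

1813 mice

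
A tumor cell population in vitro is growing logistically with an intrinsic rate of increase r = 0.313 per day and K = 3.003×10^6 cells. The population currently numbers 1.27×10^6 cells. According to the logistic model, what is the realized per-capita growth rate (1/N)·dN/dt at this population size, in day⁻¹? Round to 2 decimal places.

0.18 per day

(1/N)·dN/dt = r(1 − N/K) = 0.313 × (1 − 1.27×10^6/3.003×10^6).
= 0.313 × 0.57709 = 0.18063.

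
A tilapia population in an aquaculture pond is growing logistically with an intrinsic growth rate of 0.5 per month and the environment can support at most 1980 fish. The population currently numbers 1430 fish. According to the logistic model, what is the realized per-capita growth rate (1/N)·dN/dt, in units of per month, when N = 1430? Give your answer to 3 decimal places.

(1/N)·dN/dt = r(1 − N/K) = 0.5 × (1 − 1430/1980).
= 0.5 × 0.27778 = 0.13889.

0.139 per month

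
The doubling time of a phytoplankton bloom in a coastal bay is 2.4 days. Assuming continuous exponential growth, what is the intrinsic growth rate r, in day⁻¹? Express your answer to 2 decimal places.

0.29 per day

r = ln(2)/t_d = 0.6931/2.4 = 0.28881.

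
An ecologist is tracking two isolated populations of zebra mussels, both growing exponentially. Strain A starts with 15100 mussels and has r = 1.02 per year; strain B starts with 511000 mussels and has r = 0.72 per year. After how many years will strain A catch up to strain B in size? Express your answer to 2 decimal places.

Set 15100·e^(1.02t) = 511000·e^(0.72t).
e^((1.02 − 0.72)t) = 511000/15100 → e^(0.3·t) = 33.841.
0.3·t = ln(33.841) = 3.5217, so t = 3.5217/0.3 = 11.739.

11.74 years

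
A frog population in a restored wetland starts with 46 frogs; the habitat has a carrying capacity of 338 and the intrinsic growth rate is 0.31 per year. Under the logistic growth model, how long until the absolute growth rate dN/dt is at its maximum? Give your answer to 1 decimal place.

6.0 years

Logistic growth is fastest at N = K/2 = 169.
A = (K − N₀)/N₀ = 6.3478. Set K/(1 + A·e^(−rt)) = K/2 → A·e^(−rt) = 1.
e^(−0.31t) = 1/6.3478 = 0.157534, so t = ln(6.3478)/0.31 = 1.8481/0.31 = 5.9617.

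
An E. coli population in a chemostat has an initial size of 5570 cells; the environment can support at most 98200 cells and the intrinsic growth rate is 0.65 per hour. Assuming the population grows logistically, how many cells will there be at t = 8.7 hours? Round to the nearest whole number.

92799 cells

A = (K − N₀)/N₀ = (98200 − 5570)/5570 = 16.63.
N(t) = K/(1 + A·e^(−rt)) = 98200/(1 + 16.63×e^(−0.65×8.7)).
e^(−5.655) = 0.0035; denominator = 1 + 16.63×0.0035 = 1.0582.
N = 98200/1.0582 = 92798.6.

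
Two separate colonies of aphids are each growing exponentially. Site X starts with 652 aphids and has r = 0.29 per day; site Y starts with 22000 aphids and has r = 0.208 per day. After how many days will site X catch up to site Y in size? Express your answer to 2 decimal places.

42.91 days

Set 652·e^(0.29t) = 22000·e^(0.208t).
e^((0.29 − 0.208)t) = 22000/652 → e^(0.082·t) = 33.742.
0.082·t = ln(33.742) = 3.5188, so t = 3.5188/0.082 = 42.912.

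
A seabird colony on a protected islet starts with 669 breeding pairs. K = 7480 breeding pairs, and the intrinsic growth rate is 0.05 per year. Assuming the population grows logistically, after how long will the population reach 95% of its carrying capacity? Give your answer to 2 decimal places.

105.30 years

A = (K − N₀)/N₀ = (7480 − 669)/669 = 10.181.
Solve 7480/(1 + 10.181·e^(−0.05t)) = 7106: 1 + 10.181·e^(−0.05t) = 1.0526, so e^(−0.05t) = 0.00516966.
−0.05·t = ln(0.00516966) = -5.2649, so t = 5.2649/0.05 = 105.3.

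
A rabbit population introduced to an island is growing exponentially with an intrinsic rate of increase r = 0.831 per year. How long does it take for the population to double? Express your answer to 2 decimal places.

Doubling time t_d = ln(2)/r = 0.6931/0.831 = 0.83411.

0.83 years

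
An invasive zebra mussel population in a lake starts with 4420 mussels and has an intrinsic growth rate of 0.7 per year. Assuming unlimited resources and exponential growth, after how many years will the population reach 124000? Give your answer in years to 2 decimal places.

4.76 years

Set N₀·e^(rt) = 124000: e^(0.7·t) = 124000/4420 = 28.054.
0.7·t = ln(28.054) = 3.3341, so t = 3.3341/0.7 = 4.7631.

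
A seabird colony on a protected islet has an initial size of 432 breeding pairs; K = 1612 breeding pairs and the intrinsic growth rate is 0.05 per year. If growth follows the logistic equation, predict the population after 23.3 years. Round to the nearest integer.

A = (K − N₀)/N₀ = (1612 − 432)/432 = 2.7315.
N(t) = K/(1 + A·e^(−rt)) = 1612/(1 + 2.7315×e^(−0.05×23.3)).
e^(−1.165) = 0.31192; denominator = 1 + 2.7315×0.31192 = 1.852.
N = 1612/1.852 = 870.405.

870 breeding pairs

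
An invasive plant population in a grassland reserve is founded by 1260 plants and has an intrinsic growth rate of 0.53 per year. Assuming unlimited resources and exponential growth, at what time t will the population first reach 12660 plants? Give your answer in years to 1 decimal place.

4.4 years

Set N₀·e^(rt) = 12660: e^(0.53·t) = 12660/1260 = 10.048.
0.53·t = ln(10.048) = 2.3073, so t = 2.3073/0.53 = 4.3535.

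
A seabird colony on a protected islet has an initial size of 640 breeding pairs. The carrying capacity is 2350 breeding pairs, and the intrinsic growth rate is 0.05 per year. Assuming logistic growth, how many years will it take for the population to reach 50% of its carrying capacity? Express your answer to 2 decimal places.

19.66 years

A = (K − N₀)/N₀ = (2350 − 640)/640 = 2.6719.
Solve 2350/(1 + 2.6719·e^(−0.05t)) = 1175: 1 + 2.6719·e^(−0.05t) = 2, so e^(−0.05t) = 0.374269.
−0.05·t = ln(0.374269) = -0.98278, so t = 0.98278/0.05 = 19.656.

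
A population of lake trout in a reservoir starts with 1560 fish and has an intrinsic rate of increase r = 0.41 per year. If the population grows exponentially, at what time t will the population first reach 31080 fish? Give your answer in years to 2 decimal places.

Set N₀·e^(rt) = 31080: e^(0.41·t) = 31080/1560 = 19.923.
0.41·t = ln(19.923) = 2.9919, so t = 2.9919/0.41 = 7.2973.

7.30 years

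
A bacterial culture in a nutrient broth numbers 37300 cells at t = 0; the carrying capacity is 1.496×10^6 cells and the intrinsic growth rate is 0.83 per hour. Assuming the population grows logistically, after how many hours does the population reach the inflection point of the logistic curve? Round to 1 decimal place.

Logistic growth is fastest at N = K/2 = 748000.
A = (K − N₀)/N₀ = 39.107. Set K/(1 + A·e^(−rt)) = K/2 → A·e^(−rt) = 1.
e^(−0.83t) = 1/39.107 = 0.0255707, so t = ln(39.107)/0.83 = 3.6663/0.83 = 4.4172.

4.4 hours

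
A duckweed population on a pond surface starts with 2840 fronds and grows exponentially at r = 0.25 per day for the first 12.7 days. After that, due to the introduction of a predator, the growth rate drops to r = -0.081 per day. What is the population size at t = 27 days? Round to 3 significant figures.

Phase 1: N(12.7) = 2840·e^(0.25×12.7) = 2840·e^3.175 = 67952.2.
Phase 2 runs for 27 − 12.7 = 14.3 days at r = -0.081.
N(27) = 67952.2·e^(-0.081×14.3) = 67952.2·e^-1.158 = 21338.3.

21300 fronds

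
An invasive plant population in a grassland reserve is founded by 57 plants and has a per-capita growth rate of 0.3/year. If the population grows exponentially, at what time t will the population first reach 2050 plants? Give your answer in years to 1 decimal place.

Set N₀·e^(rt) = 2050: e^(0.3·t) = 2050/57 = 35.965.
0.3·t = ln(35.965) = 3.5825, so t = 3.5825/0.3 = 11.942.

11.9 years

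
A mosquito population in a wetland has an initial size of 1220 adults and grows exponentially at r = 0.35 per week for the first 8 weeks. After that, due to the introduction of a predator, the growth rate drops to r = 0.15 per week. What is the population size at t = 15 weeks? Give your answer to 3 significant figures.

57300 adults

Phase 1: N(8) = 1220·e^(0.35×8) = 1220·e^2.8 = 20062.5.
Phase 2 runs for 15 − 8 = 7 weeks at r = 0.15.
N(15) = 20062.5·e^(0.15×7) = 20062.5·e^1.05 = 57331.5.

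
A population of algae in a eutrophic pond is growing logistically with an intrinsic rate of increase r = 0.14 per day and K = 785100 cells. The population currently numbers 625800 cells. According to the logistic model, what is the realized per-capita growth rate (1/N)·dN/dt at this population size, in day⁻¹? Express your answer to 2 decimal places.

0.03 per day

(1/N)·dN/dt = r(1 − N/K) = 0.14 × (1 − 625800/785100).
= 0.14 × 0.2029 = 0.028407.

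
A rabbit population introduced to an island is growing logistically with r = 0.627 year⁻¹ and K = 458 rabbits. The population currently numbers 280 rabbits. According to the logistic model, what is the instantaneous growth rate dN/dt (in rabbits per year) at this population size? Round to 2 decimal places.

dN/dt = rN(1 − N/K) = 0.627 × 280 × (1 − 280/458).
1 − 280/458 = 0.38865; dN/dt = 0.627 × 280 × 0.38865 = 68.231.

68.23 rabbits per year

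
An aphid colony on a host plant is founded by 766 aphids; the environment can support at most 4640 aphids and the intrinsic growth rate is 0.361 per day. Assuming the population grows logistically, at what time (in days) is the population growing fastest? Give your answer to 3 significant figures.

Logistic growth is fastest at N = K/2 = 2320.
A = (K − N₀)/N₀ = 5.0574. Set K/(1 + A·e^(−rt)) = K/2 → A·e^(−rt) = 1.
e^(−0.361t) = 1/5.0574 = 0.197728, so t = ln(5.0574)/0.361 = 1.6209/0.361 = 4.4899.

4.49 days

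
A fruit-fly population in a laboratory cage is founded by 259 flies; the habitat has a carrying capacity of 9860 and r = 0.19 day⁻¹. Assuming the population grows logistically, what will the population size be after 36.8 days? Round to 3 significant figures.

A = (K − N₀)/N₀ = (9860 − 259)/259 = 37.069.
N(t) = K/(1 + A·e^(−rt)) = 9860/(1 + 37.069×e^(−0.19×36.8)).
e^(−6.992) = 0.00091921; denominator = 1 + 37.069×0.00091921 = 1.0341.
N = 9860/1.0341 = 9535.1.

9540 flies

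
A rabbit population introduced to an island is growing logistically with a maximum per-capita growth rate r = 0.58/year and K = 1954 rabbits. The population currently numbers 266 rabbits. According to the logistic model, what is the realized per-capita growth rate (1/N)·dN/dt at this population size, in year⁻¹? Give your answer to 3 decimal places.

0.501 per year

(1/N)·dN/dt = r(1 − N/K) = 0.58 × (1 − 266/1954).
= 0.58 × 0.86387 = 0.50104.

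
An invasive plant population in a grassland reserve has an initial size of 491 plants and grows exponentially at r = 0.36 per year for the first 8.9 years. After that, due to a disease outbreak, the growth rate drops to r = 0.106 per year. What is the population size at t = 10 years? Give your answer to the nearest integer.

13589 plants

Phase 1: N(8.9) = 491·e^(0.36×8.9) = 491·e^3.204 = 12093.8.
Phase 2 runs for 10 − 8.9 = 1.1 years at r = 0.106.
N(10) = 12093.8·e^(0.106×1.1) = 12093.8·e^0.1166 = 13589.4.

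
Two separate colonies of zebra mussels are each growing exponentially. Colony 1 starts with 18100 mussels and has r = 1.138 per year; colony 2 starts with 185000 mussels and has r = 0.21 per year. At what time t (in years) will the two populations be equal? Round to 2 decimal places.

2.50 years

Set 18100·e^(1.138t) = 185000·e^(0.21t).
e^((1.138 − 0.21)t) = 185000/18100 → e^(0.928·t) = 10.221.
0.928·t = ln(10.221) = 2.3244, so t = 2.3244/0.928 = 2.5048.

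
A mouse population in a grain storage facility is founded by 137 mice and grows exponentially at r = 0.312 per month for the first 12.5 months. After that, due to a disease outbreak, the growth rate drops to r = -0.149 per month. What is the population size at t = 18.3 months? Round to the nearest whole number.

2852 mice

Phase 1: N(12.5) = 137·e^(0.312×12.5) = 137·e^3.9 = 6768.14.
Phase 2 runs for 18.3 − 12.5 = 5.8 months at r = -0.149.
N(18.3) = 6768.14·e^(-0.149×5.8) = 6768.14·e^-0.8642 = 2852.01.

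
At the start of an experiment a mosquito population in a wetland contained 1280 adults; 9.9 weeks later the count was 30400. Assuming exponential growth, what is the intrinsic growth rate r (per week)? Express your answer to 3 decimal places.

0.320 per week

From N(t) = N₀·e^(rt): e^(r·9.9) = 30400/1280 = 23.75.
r·9.9 = ln(23.75) = 3.1676, so r = 3.1676/9.9 = 0.31996.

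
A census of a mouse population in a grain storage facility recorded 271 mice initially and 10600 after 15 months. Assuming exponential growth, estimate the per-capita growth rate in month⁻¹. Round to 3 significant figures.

From N(t) = N₀·e^(rt): e^(r·15) = 10600/271 = 39.114.
r·15 = ln(39.114) = 3.6665, so r = 3.6665/15 = 0.24443.

0.244 per month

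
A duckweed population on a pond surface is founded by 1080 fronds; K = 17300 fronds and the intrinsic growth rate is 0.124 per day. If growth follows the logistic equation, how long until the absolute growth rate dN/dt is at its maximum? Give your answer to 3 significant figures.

21.8 days

Logistic growth is fastest at N = K/2 = 8650.
A = (K − N₀)/N₀ = 15.019. Set K/(1 + A·e^(−rt)) = K/2 → A·e^(−rt) = 1.
e^(−0.124t) = 1/15.019 = 0.0665845, so t = ln(15.019)/0.124 = 2.7093/0.124 = 21.849.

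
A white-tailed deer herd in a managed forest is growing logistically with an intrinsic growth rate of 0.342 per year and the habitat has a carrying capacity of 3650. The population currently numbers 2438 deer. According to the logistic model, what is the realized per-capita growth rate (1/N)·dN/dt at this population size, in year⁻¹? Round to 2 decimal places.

(1/N)·dN/dt = r(1 − N/K) = 0.342 × (1 − 2438/3650).
= 0.342 × 0.33205 = 0.11356.

0.11 per year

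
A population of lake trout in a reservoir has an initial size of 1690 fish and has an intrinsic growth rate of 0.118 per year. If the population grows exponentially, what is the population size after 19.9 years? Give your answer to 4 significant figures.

N(t) = N₀·e^(rt) = 1690 × e^(0.118×19.9) = 1690 × e^2.348.
e^2.348 ≈ 10.467, so N ≈ 1690 × 10.467 = 17688.7.

17690 fish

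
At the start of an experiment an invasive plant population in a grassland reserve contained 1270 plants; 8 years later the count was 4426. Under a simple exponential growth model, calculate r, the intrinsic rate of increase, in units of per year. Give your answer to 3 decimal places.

From N(t) = N₀·e^(rt): e^(r·8) = 4426/1270 = 3.485.
r·8 = ln(3.485) = 1.2485, so r = 1.2485/8 = 0.15606.

0.156 per year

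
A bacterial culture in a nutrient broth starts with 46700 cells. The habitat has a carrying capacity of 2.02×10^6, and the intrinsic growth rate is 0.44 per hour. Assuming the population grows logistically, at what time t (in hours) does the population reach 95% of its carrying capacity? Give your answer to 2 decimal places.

A = (K − N₀)/N₀ = (2.02×10^6 − 46700)/46700 = 42.255.
Solve 2.02×10^6/(1 + 42.255·e^(−0.44t)) = 1.919×10^6: 1 + 42.255·e^(−0.44t) = 1.0526, so e^(−0.44t) = 0.00124558.
−0.44·t = ln(0.00124558) = -6.6882, so t = 6.6882/0.44 = 15.2.

15.20 hours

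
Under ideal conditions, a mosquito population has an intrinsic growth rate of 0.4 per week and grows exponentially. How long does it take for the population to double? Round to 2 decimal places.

1.73 weeks

Doubling time t_d = ln(2)/r = 0.6931/0.4 = 1.7329.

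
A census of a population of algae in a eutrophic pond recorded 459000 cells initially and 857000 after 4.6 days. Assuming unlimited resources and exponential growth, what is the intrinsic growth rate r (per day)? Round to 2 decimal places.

From N(t) = N₀·e^(rt): e^(r·4.6) = 857000/459000 = 1.8671.
r·4.6 = ln(1.8671) = 0.62439, so r = 0.62439/4.6 = 0.13574.

0.14 per day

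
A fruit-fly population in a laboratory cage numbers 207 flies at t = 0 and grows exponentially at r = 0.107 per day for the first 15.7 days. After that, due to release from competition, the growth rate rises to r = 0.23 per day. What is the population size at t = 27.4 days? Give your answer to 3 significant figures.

Phase 1: N(15.7) = 207·e^(0.107×15.7) = 207·e^1.68 = 1110.56.
Phase 2 runs for 27.4 − 15.7 = 11.7 days at r = 0.23.
N(27.4) = 1110.56·e^(0.23×11.7) = 1110.56·e^2.691 = 16376.8.

16400 flies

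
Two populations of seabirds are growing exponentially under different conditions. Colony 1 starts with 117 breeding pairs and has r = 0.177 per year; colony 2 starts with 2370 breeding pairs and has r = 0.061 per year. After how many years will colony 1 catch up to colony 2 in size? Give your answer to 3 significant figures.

25.9 years

Set 117·e^(0.177t) = 2370·e^(0.061t).
e^((0.177 − 0.061)t) = 2370/117 → e^(0.116·t) = 20.256.
0.116·t = ln(20.256) = 3.0085, so t = 3.0085/0.116 = 25.935.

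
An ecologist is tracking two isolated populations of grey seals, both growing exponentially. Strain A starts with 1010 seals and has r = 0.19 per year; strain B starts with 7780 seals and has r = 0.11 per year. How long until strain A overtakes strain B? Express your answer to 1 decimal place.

Set 1010·e^(0.19t) = 7780·e^(0.11t).
e^((0.19 − 0.11)t) = 7780/1010 → e^(0.08·t) = 7.703.
0.08·t = ln(7.703) = 2.0416, so t = 2.0416/0.08 = 25.52.

25.5 years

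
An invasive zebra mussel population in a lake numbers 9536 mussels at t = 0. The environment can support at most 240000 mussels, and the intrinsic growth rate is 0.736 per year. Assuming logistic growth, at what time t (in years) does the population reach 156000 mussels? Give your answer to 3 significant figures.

5.17 years

A = (K − N₀)/N₀ = (240000 − 9536)/9536 = 24.168.
Solve 240000/(1 + 24.168·e^(−0.736t)) = 156000: 1 + 24.168·e^(−0.736t) = 1.5385, so e^(−0.736t) = 0.0222801.
−0.736·t = ln(0.0222801) = -3.8041, so t = 3.8041/0.736 = 5.1686.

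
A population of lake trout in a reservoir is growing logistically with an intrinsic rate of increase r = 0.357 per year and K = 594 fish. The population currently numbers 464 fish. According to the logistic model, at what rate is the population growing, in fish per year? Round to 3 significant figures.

dN/dt = rN(1 − N/K) = 0.357 × 464 × (1 − 464/594).
1 − 464/594 = 0.21886; dN/dt = 0.357 × 464 × 0.21886 = 36.253.

36.3 fish per year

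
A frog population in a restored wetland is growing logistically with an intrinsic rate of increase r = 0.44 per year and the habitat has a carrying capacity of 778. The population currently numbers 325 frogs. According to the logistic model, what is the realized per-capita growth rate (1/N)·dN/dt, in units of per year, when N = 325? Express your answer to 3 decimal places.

0.256 per year

(1/N)·dN/dt = r(1 − N/K) = 0.44 × (1 − 325/778).
= 0.44 × 0.58226 = 0.2562.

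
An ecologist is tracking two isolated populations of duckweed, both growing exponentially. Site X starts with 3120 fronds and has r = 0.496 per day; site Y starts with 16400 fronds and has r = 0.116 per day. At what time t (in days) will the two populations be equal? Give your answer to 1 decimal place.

4.4 days

Set 3120·e^(0.496t) = 16400·e^(0.116t).
e^((0.496 − 0.116)t) = 16400/3120 → e^(0.38·t) = 5.2564.
0.38·t = ln(5.2564) = 1.6594, so t = 1.6594/0.38 = 4.367.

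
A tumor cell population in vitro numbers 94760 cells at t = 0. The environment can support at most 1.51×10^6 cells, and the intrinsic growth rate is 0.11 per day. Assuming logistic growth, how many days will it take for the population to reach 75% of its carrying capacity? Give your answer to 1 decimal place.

34.6 days

A = (K − N₀)/N₀ = (1.51×10^6 − 94760)/94760 = 14.935.
Solve 1.51×10^6/(1 + 14.935·e^(−0.11t)) = 1.1325×10^6: 1 + 14.935·e^(−0.11t) = 1.3333, so e^(−0.11t) = 0.0223189.
−0.11·t = ln(0.0223189) = -3.8023, so t = 3.8023/0.11 = 34.567.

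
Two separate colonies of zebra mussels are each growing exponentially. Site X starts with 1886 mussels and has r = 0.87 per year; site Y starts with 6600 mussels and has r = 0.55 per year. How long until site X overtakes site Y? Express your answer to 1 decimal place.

3.9 years

Set 1886·e^(0.87t) = 6600·e^(0.55t).
e^((0.87 − 0.55)t) = 6600/1886 → e^(0.32·t) = 3.4995.
0.32·t = ln(3.4995) = 1.2526, so t = 1.2526/0.32 = 3.9144.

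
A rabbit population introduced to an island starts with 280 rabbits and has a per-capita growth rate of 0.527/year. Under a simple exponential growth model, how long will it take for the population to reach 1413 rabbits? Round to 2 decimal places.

Set N₀·e^(rt) = 1413: e^(0.527·t) = 1413/280 = 5.0464.
0.527·t = ln(5.0464) = 1.6187, so t = 1.6187/0.527 = 3.0715.

3.07 years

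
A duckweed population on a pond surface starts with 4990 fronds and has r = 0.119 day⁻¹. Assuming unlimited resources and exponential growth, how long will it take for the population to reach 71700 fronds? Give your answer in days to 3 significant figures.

22.4 days

Set N₀·e^(rt) = 71700: e^(0.119·t) = 71700/4990 = 14.369.
0.119·t = ln(14.369) = 2.6651, so t = 2.6651/0.119 = 22.395.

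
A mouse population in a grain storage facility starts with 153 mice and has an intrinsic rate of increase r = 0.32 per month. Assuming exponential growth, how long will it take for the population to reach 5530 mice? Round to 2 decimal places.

Set N₀·e^(rt) = 5530: e^(0.32·t) = 5530/153 = 36.144.
0.32·t = ln(36.144) = 3.5875, so t = 3.5875/0.32 = 11.211.

11.21 months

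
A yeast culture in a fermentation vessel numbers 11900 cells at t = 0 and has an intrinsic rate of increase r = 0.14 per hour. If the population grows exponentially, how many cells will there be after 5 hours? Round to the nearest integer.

N(t) = N₀·e^(rt) = 11900 × e^(0.14×5) = 11900 × e^0.7.
e^0.7 ≈ 2.0138, so N ≈ 11900 × 2.0138 = 23963.7.

23964 cells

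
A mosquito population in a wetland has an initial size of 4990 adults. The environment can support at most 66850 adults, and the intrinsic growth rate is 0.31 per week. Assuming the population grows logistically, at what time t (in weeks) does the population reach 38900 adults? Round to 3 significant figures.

9.19 weeks

A = (K − N₀)/N₀ = (66850 − 4990)/4990 = 12.397.
Solve 66850/(1 + 12.397·e^(−0.31t)) = 38900: 1 + 12.397·e^(−0.31t) = 1.7185, so e^(−0.31t) = 0.0579593.
−0.31·t = ln(0.0579593) = -2.848, so t = 2.848/0.31 = 9.1871.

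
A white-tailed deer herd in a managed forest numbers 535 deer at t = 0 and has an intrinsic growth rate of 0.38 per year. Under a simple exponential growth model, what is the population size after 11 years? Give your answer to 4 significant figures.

N(t) = N₀·e^(rt) = 535 × e^(0.38×11) = 535 × e^4.18.
e^4.18 ≈ 65.366, so N ≈ 535 × 65.366 = 34970.7.

34970 deer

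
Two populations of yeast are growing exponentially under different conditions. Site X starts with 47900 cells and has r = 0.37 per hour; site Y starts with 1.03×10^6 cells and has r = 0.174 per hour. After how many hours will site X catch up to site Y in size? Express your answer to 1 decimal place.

15.7 hours

Set 47900·e^(0.37t) = 1.03×10^6·e^(0.174t).
e^((0.37 − 0.174)t) = 1.03×10^6/47900 → e^(0.196·t) = 21.503.
0.196·t = ln(21.503) = 3.0682, so t = 3.0682/0.196 = 15.654.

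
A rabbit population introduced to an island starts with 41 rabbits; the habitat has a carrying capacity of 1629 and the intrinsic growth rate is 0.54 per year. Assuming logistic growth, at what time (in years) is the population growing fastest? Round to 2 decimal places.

Logistic growth is fastest at N = K/2 = 814.5.
A = (K − N₀)/N₀ = 38.732. Set K/(1 + A·e^(−rt)) = K/2 → A·e^(−rt) = 1.
e^(−0.54t) = 1/38.732 = 0.0258186, so t = ln(38.732)/0.54 = 3.6567/0.54 = 6.7716.

6.77 years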